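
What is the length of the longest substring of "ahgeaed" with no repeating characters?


Input: "ahgeaed"
Sliding window (track last position of each char):
  Position 0 ('a'): window [0,0] length 1 -- new best
  Position 1 ('h'): window [0,1] length 2 -- new best
  Position 2 ('g'): window [0,2] length 3 -- new best
  Position 3 ('e'): window [0,3] length 4 -- new best
  Position 4 ('a'): repeat (last at 0), move window start to 1
  Position 4 ('a'): window [1,4] length 4
  Position 5 ('e'): repeat (last at 3), move window start to 4
  Position 5 ('e'): window [4,5] length 2
  Position 6 ('d'): window [4,6] length 3
Longest substring with no repeats: "ahge" with length 4

4


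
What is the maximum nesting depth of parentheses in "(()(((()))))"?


Input: "(()(((()))))"
Tracking depth:
  Position 0 '(': depth becomes 1
  Position 1 '(': depth becomes 2
  Position 2 ')': depth becomes 1
  Position 3 '(': depth becomes 2
  Position 4 '(': depth becomes 3
  Position 5 '(': depth becomes 4
  Position 6 '(': depth becomes 5
  Position 7 ')': depth becomes 4
  Position 8 ')': depth becomes 3
  Position 9 ')': depth becomes 2
  Position 10 ')': depth becomes 1
  Position 11 ')': depth becomes 0
Maximum depth reached: 5

5


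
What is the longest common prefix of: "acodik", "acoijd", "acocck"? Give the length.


Words: acodik, acoijd, acocck
  Position 0: all 'a' => match
  Position 1: all 'c' => match
  Position 2: all 'o' => match
  Position 3: ('d', 'i', 'c') => mismatch, stop
LCP = "aco" (length 3)

3


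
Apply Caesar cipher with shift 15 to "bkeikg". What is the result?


Caesar cipher: shift "bkeikg" by 15
  'b' (pos 1) + 15 = pos 16 = 'q'
  'k' (pos 10) + 15 = pos 25 = 'z'
  'e' (pos 4) + 15 = pos 19 = 't'
  'i' (pos 8) + 15 = pos 23 = 'x'
  'k' (pos 10) + 15 = pos 25 = 'z'
  'g' (pos 6) + 15 = pos 21 = 'v'
Result: qztxzv

qztxzv


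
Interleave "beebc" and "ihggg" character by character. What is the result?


Interleaving "beebc" and "ihggg":
  Position 0: 'b' from first, 'i' from second => "bi"
  Position 1: 'e' from first, 'h' from second => "eh"
  Position 2: 'e' from first, 'g' from second => "eg"
  Position 3: 'b' from first, 'g' from second => "bg"
  Position 4: 'c' from first, 'g' from second => "cg"
Result: biehegbgcg

biehegbgcg


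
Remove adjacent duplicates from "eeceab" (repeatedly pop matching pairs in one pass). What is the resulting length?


Input: eeceab
Stack-based adjacent duplicate removal:
  Read 'e': push. Stack: e
  Read 'e': matches stack top 'e' => pop. Stack: (empty)
  Read 'c': push. Stack: c
  Read 'e': push. Stack: ce
  Read 'a': push. Stack: cea
  Read 'b': push. Stack: ceab
Final stack: "ceab" (length 4)

4


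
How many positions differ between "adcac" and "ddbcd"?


Comparing "adcac" and "ddbcd" position by position:
  Position 0: 'a' vs 'd' => DIFFER
  Position 1: 'd' vs 'd' => same
  Position 2: 'c' vs 'b' => DIFFER
  Position 3: 'a' vs 'c' => DIFFER
  Position 4: 'c' vs 'd' => DIFFER
Positions that differ: 4

4


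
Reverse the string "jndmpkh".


Input: jndmpkh
Reading characters right to left:
  Position 6: 'h'
  Position 5: 'k'
  Position 4: 'p'
  Position 3: 'm'
  Position 2: 'd'
  Position 1: 'n'
  Position 0: 'j'
Reversed: hkpmdnj

hkpmdnj


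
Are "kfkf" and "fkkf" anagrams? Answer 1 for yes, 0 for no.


Strings: "kfkf", "fkkf"
Sorted first:  ffkk
Sorted second: ffkk
Sorted forms match => anagrams

1


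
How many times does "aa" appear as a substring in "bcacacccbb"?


Searching for "aa" in "bcacacccbb"
Scanning each position:
  Position 0: "bc" => no
  Position 1: "ca" => no
  Position 2: "ac" => no
  Position 3: "ca" => no
  Position 4: "ac" => no
  Position 5: "cc" => no
  Position 6: "cc" => no
  Position 7: "cb" => no
  Position 8: "bb" => no
Total occurrences: 0

0


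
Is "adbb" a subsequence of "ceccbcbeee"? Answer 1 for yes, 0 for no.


Check if "adbb" is a subsequence of "ceccbcbeee"
Greedy scan:
  Position 0 ('c'): no match needed
  Position 1 ('e'): no match needed
  Position 2 ('c'): no match needed
  Position 3 ('c'): no match needed
  Position 4 ('b'): no match needed
  Position 5 ('c'): no match needed
  Position 6 ('b'): no match needed
  Position 7 ('e'): no match needed
  Position 8 ('e'): no match needed
  Position 9 ('e'): no match needed
Only matched 0/4 characters => not a subsequence

0


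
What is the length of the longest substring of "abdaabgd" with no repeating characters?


Input: "abdaabgd"
Sliding window (track last position of each char):
  Position 0 ('a'): window [0,0] length 1 -- new best
  Position 1 ('b'): window [0,1] length 2 -- new best
  Position 2 ('d'): window [0,2] length 3 -- new best
  Position 3 ('a'): repeat (last at 0), move window start to 1
  Position 3 ('a'): window [1,3] length 3
  Position 4 ('a'): repeat (last at 3), move window start to 4
  Position 4 ('a'): window [4,4] length 1
  Position 5 ('b'): window [4,5] length 2
  Position 6 ('g'): window [4,6] length 3
  Position 7 ('d'): window [4,7] length 4 -- new best
Longest substring with no repeats: "abgd" with length 4

4


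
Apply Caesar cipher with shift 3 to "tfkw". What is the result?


Caesar cipher: shift "tfkw" by 3
  't' (pos 19) + 3 = pos 22 = 'w'
  'f' (pos 5) + 3 = pos 8 = 'i'
  'k' (pos 10) + 3 = pos 13 = 'n'
  'w' (pos 22) + 3 = pos 25 = 'z'
Result: winz

winz


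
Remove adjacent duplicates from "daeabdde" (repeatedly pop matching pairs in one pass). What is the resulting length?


Input: daeabdde
Stack-based adjacent duplicate removal:
  Read 'd': push. Stack: d
  Read 'a': push. Stack: da
  Read 'e': push. Stack: dae
  Read 'a': push. Stack: daea
  Read 'b': push. Stack: daeab
  Read 'd': push. Stack: daeabd
  Read 'd': matches stack top 'd' => pop. Stack: daeab
  Read 'e': push. Stack: daeabe
Final stack: "daeabe" (length 6)

6


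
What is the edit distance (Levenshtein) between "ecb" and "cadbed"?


Computing edit distance: "ecb" -> "cadbed"
DP table:
           c    a    d    b    e    d
      0    1    2    3    4    5    6
  e   1    1    2    3    4    4    5
  c   2    1    2    3    4    5    5
  b   3    2    2    3    3    4    5
Edit distance = dp[3][6] = 5

5


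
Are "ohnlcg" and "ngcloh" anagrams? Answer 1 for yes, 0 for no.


Strings: "ohnlcg", "ngcloh"
Sorted first:  cghlno
Sorted second: cghlno
Sorted forms match => anagrams

1


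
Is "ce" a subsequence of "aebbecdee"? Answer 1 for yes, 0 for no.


Check if "ce" is a subsequence of "aebbecdee"
Greedy scan:
  Position 0 ('a'): no match needed
  Position 1 ('e'): no match needed
  Position 2 ('b'): no match needed
  Position 3 ('b'): no match needed
  Position 4 ('e'): no match needed
  Position 5 ('c'): matches sub[0] = 'c'
  Position 6 ('d'): no match needed
  Position 7 ('e'): matches sub[1] = 'e'
  Position 8 ('e'): no match needed
All 2 characters matched => is a subsequence

1


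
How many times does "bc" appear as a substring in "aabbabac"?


Searching for "bc" in "aabbabac"
Scanning each position:
  Position 0: "aa" => no
  Position 1: "ab" => no
  Position 2: "bb" => no
  Position 3: "ba" => no
  Position 4: "ab" => no
  Position 5: "ba" => no
  Position 6: "ac" => no
Total occurrences: 0

0


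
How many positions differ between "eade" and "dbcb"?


Comparing "eade" and "dbcb" position by position:
  Position 0: 'e' vs 'd' => DIFFER
  Position 1: 'a' vs 'b' => DIFFER
  Position 2: 'd' vs 'c' => DIFFER
  Position 3: 'e' vs 'b' => DIFFER
Positions that differ: 4

4


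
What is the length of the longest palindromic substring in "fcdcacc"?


Input: "fcdcacc"
Checking substrings for palindromes:
  [1:4] "cdc" (len 3) => palindrome
  [3:6] "cac" (len 3) => palindrome
  [5:7] "cc" (len 2) => palindrome
Longest palindromic substring: "cdc" with length 3

3


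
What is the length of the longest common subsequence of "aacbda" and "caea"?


LCS of "aacbda" and "caea"
DP table:
           c    a    e    a
      0    0    0    0    0
  a   0    0    1    1    1
  a   0    0    1    1    2
  c   0    1    1    1    2
  b   0    1    1    1    2
  d   0    1    1    1    2
  a   0    1    2    2    2
LCS length = dp[6][4] = 2

2


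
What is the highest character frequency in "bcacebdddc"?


Input: bcacebdddc
Character counts:
  'a': 1
  'b': 2
  'c': 3
  'd': 3
  'e': 1
Maximum frequency: 3

3


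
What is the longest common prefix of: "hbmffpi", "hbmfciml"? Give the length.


Words: hbmffpi, hbmfciml
  Position 0: all 'h' => match
  Position 1: all 'b' => match
  Position 2: all 'm' => match
  Position 3: all 'f' => match
  Position 4: ('f', 'c') => mismatch, stop
LCP = "hbmf" (length 4)

4


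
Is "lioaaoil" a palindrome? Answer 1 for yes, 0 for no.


Input: lioaaoil
Reversed: lioaaoil
  Compare pos 0 ('l') with pos 7 ('l'): match
  Compare pos 1 ('i') with pos 6 ('i'): match
  Compare pos 2 ('o') with pos 5 ('o'): match
  Compare pos 3 ('a') with pos 4 ('a'): match
Result: palindrome

1


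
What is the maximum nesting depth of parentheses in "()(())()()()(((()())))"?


Input: "()(())()()()(((()())))"
Tracking depth:
  Position 0 '(': depth becomes 1
  Position 1 ')': depth becomes 0
  Position 2 '(': depth becomes 1
  Position 3 '(': depth becomes 2
  Position 4 ')': depth becomes 1
  Position 5 ')': depth becomes 0
  Position 6 '(': depth becomes 1
  Position 7 ')': depth becomes 0
  Position 8 '(': depth becomes 1
  Position 9 ')': depth becomes 0
  Position 10 '(': depth becomes 1
  Position 11 ')': depth becomes 0
  Position 12 '(': depth becomes 1
  Position 13 '(': depth becomes 2
  Position 14 '(': depth becomes 3
  Position 15 '(': depth becomes 4
  Position 16 ')': depth becomes 3
  Position 17 '(': depth becomes 4
  Position 18 ')': depth becomes 3
  Position 19 ')': depth becomes 2
  Position 20 ')': depth becomes 1
  Position 21 ')': depth becomes 0
Maximum depth reached: 4

4


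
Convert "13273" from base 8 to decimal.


Input: "13273" in base 8
Positional expansion:
  Digit '1' (value 1) x 8^4 = 4096
  Digit '3' (value 3) x 8^3 = 1536
  Digit '2' (value 2) x 8^2 = 128
  Digit '7' (value 7) x 8^1 = 56
  Digit '3' (value 3) x 8^0 = 3
Sum = 5819

5819


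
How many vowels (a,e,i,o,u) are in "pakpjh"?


Input: pakpjh
Checking each character:
  'p' at position 0: consonant
  'a' at position 1: vowel (running total: 1)
  'k' at position 2: consonant
  'p' at position 3: consonant
  'j' at position 4: consonant
  'h' at position 5: consonant
Total vowels: 1

1


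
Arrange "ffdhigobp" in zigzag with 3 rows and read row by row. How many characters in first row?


Zigzag "ffdhigobp" into 3 rows:
Placing characters:
  'f' => row 0
  'f' => row 1
  'd' => row 2
  'h' => row 1
  'i' => row 0
  'g' => row 1
  'o' => row 2
  'b' => row 1
  'p' => row 0
Rows:
  Row 0: "fip"
  Row 1: "fhgb"
  Row 2: "do"
First row length: 3

3


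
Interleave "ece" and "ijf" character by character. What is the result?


Interleaving "ece" and "ijf":
  Position 0: 'e' from first, 'i' from second => "ei"
  Position 1: 'c' from first, 'j' from second => "cj"
  Position 2: 'e' from first, 'f' from second => "ef"
Result: eicjef

eicjef


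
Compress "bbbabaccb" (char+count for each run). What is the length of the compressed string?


Input: bbbabaccb
Runs:
  'b' x 3 => "b3"
  'a' x 1 => "a1"
  'b' x 1 => "b1"
  'a' x 1 => "a1"
  'c' x 2 => "c2"
  'b' x 1 => "b1"
Compressed: "b3a1b1a1c2b1"
Compressed length: 12

12


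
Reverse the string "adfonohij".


Input: adfonohij
Reading characters right to left:
  Position 8: 'j'
  Position 7: 'i'
  Position 6: 'h'
  Position 5: 'o'
  Position 4: 'n'
  Position 3: 'o'
  Position 2: 'f'
  Position 1: 'd'
  Position 0: 'a'
Reversed: jihonofda

jihonofda


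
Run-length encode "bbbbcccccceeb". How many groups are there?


Input: bbbbcccccceeb
Scanning for consecutive runs:
  Group 1: 'b' x 4 (positions 0-3)
  Group 2: 'c' x 6 (positions 4-9)
  Group 3: 'e' x 2 (positions 10-11)
  Group 4: 'b' x 1 (positions 12-12)
Total groups: 4

4


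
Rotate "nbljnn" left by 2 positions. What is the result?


Input: "nbljnn", rotate left by 2
First 2 characters: "nb"
Remaining characters: "ljnn"
Concatenate remaining + first: "ljnn" + "nb" = "ljnnnb"

ljnnnb


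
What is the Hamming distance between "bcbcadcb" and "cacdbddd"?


Comparing "bcbcadcb" and "cacdbddd" position by position:
  Position 0: 'b' vs 'c' => differ
  Position 1: 'c' vs 'a' => differ
  Position 2: 'b' vs 'c' => differ
  Position 3: 'c' vs 'd' => differ
  Position 4: 'a' vs 'b' => differ
  Position 5: 'd' vs 'd' => same
  Position 6: 'c' vs 'd' => differ
  Position 7: 'b' vs 'd' => differ
Total differences (Hamming distance): 7

7


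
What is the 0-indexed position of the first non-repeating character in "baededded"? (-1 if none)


Input: baededded
Character frequencies:
  'a': 1
  'b': 1
  'd': 4
  'e': 3
Scanning left to right for freq == 1:
  Position 0 ('b'): unique! => answer = 0

0


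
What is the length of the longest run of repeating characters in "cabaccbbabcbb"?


Input: "cabaccbbabcbb"
Scanning for longest run:
  Position 1 ('a'): new char, reset run to 1
  Position 2 ('b'): new char, reset run to 1
  Position 3 ('a'): new char, reset run to 1
  Position 4 ('c'): new char, reset run to 1
  Position 5 ('c'): continues run of 'c', length=2
  Position 6 ('b'): new char, reset run to 1
  Position 7 ('b'): continues run of 'b', length=2
  Position 8 ('a'): new char, reset run to 1
  Position 9 ('b'): new char, reset run to 1
  Position 10 ('c'): new char, reset run to 1
  Position 11 ('b'): new char, reset run to 1
  Position 12 ('b'): continues run of 'b', length=2
Longest run: 'c' with length 2

2


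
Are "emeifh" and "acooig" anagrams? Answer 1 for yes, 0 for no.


Strings: "emeifh", "acooig"
Sorted first:  eefhim
Sorted second: acgioo
Differ at position 0: 'e' vs 'a' => not anagrams

0


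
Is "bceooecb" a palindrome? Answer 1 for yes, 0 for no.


Input: bceooecb
Reversed: bceooecb
  Compare pos 0 ('b') with pos 7 ('b'): match
  Compare pos 1 ('c') with pos 6 ('c'): match
  Compare pos 2 ('e') with pos 5 ('e'): match
  Compare pos 3 ('o') with pos 4 ('o'): match
Result: palindrome

1


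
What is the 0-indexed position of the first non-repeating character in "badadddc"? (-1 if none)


Input: badadddc
Character frequencies:
  'a': 2
  'b': 1
  'c': 1
  'd': 4
Scanning left to right for freq == 1:
  Position 0 ('b'): unique! => answer = 0

0


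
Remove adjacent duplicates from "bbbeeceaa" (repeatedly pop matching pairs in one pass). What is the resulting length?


Input: bbbeeceaa
Stack-based adjacent duplicate removal:
  Read 'b': push. Stack: b
  Read 'b': matches stack top 'b' => pop. Stack: (empty)
  Read 'b': push. Stack: b
  Read 'e': push. Stack: be
  Read 'e': matches stack top 'e' => pop. Stack: b
  Read 'c': push. Stack: bc
  Read 'e': push. Stack: bce
  Read 'a': push. Stack: bcea
  Read 'a': matches stack top 'a' => pop. Stack: bce
Final stack: "bce" (length 3)

3


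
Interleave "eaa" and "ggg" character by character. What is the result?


Interleaving "eaa" and "ggg":
  Position 0: 'e' from first, 'g' from second => "eg"
  Position 1: 'a' from first, 'g' from second => "ag"
  Position 2: 'a' from first, 'g' from second => "ag"
Result: egagag

egagag


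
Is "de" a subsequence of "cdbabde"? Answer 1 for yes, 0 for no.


Check if "de" is a subsequence of "cdbabde"
Greedy scan:
  Position 0 ('c'): no match needed
  Position 1 ('d'): matches sub[0] = 'd'
  Position 2 ('b'): no match needed
  Position 3 ('a'): no match needed
  Position 4 ('b'): no match needed
  Position 5 ('d'): no match needed
  Position 6 ('e'): matches sub[1] = 'e'
All 2 characters matched => is a subsequence

1


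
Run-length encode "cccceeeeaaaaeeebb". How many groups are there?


Input: cccceeeeaaaaeeebb
Scanning for consecutive runs:
  Group 1: 'c' x 4 (positions 0-3)
  Group 2: 'e' x 4 (positions 4-7)
  Group 3: 'a' x 4 (positions 8-11)
  Group 4: 'e' x 3 (positions 12-14)
  Group 5: 'b' x 2 (positions 15-16)
Total groups: 5

5


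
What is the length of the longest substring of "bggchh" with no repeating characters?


Input: "bggchh"
Sliding window (track last position of each char):
  Position 0 ('b'): window [0,0] length 1 -- new best
  Position 1 ('g'): window [0,1] length 2 -- new best
  Position 2 ('g'): repeat (last at 1), move window start to 2
  Position 2 ('g'): window [2,2] length 1
  Position 3 ('c'): window [2,3] length 2
  Position 4 ('h'): window [2,4] length 3 -- new best
  Position 5 ('h'): repeat (last at 4), move window start to 5
  Position 5 ('h'): window [5,5] length 1
Longest substring with no repeats: "gch" with length 3

3


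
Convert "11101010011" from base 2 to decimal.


Input: "11101010011" in base 2
Positional expansion:
  Digit '1' (value 1) x 2^10 = 1024
  Digit '1' (value 1) x 2^9 = 512
  Digit '1' (value 1) x 2^8 = 256
  Digit '0' (value 0) x 2^7 = 0
  Digit '1' (value 1) x 2^6 = 64
  Digit '0' (value 0) x 2^5 = 0
  Digit '1' (value 1) x 2^4 = 16
  Digit '0' (value 0) x 2^3 = 0
  Digit '0' (value 0) x 2^2 = 0
  Digit '1' (value 1) x 2^1 = 2
  Digit '1' (value 1) x 2^0 = 1
Sum = 1875

1875


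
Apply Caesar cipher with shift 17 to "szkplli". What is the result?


Caesar cipher: shift "szkplli" by 17
  's' (pos 18) + 17 = pos 9 = 'j'
  'z' (pos 25) + 17 = pos 16 = 'q'
  'k' (pos 10) + 17 = pos 1 = 'b'
  'p' (pos 15) + 17 = pos 6 = 'g'
  'l' (pos 11) + 17 = pos 2 = 'c'
  'l' (pos 11) + 17 = pos 2 = 'c'
  'i' (pos 8) + 17 = pos 25 = 'z'
Result: jqbgccz

jqbgccz


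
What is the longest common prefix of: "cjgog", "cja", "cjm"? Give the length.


Words: cjgog, cja, cjm
  Position 0: all 'c' => match
  Position 1: all 'j' => match
  Position 2: ('g', 'a', 'm') => mismatch, stop
LCP = "cj" (length 2)

2


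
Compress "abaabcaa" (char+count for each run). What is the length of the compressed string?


Input: abaabcaa
Runs:
  'a' x 1 => "a1"
  'b' x 1 => "b1"
  'a' x 2 => "a2"
  'b' x 1 => "b1"
  'c' x 1 => "c1"
  'a' x 2 => "a2"
Compressed: "a1b1a2b1c1a2"
Compressed length: 12

12


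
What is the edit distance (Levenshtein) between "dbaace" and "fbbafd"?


Computing edit distance: "dbaace" -> "fbbafd"
DP table:
           f    b    b    a    f    d
      0    1    2    3    4    5    6
  d   1    1    2    3    4    5    5
  b   2    2    1    2    3    4    5
  a   3    3    2    2    2    3    4
  a   4    4    3    3    2    3    4
  c   5    5    4    4    3    3    4
  e   6    6    5    5    4    4    4
Edit distance = dp[6][6] = 4

4


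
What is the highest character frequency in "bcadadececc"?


Input: bcadadececc
Character counts:
  'a': 2
  'b': 1
  'c': 4
  'd': 2
  'e': 2
Maximum frequency: 4

4


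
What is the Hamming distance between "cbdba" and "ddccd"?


Comparing "cbdba" and "ddccd" position by position:
  Position 0: 'c' vs 'd' => differ
  Position 1: 'b' vs 'd' => differ
  Position 2: 'd' vs 'c' => differ
  Position 3: 'b' vs 'c' => differ
  Position 4: 'a' vs 'd' => differ
Total differences (Hamming distance): 5

5


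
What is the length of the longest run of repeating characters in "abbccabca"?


Input: "abbccabca"
Scanning for longest run:
  Position 1 ('b'): new char, reset run to 1
  Position 2 ('b'): continues run of 'b', length=2
  Position 3 ('c'): new char, reset run to 1
  Position 4 ('c'): continues run of 'c', length=2
  Position 5 ('a'): new char, reset run to 1
  Position 6 ('b'): new char, reset run to 1
  Position 7 ('c'): new char, reset run to 1
  Position 8 ('a'): new char, reset run to 1
Longest run: 'b' with length 2

2


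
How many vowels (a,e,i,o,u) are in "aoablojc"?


Input: aoablojc
Checking each character:
  'a' at position 0: vowel (running total: 1)
  'o' at position 1: vowel (running total: 2)
  'a' at position 2: vowel (running total: 3)
  'b' at position 3: consonant
  'l' at position 4: consonant
  'o' at position 5: vowel (running total: 4)
  'j' at position 6: consonant
  'c' at position 7: consonant
Total vowels: 4

4


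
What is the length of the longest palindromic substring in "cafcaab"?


Input: "cafcaab"
Checking substrings for palindromes:
  [4:6] "aa" (len 2) => palindrome
Longest palindromic substring: "aa" with length 2

2


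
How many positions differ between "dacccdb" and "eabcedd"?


Comparing "dacccdb" and "eabcedd" position by position:
  Position 0: 'd' vs 'e' => DIFFER
  Position 1: 'a' vs 'a' => same
  Position 2: 'c' vs 'b' => DIFFER
  Position 3: 'c' vs 'c' => same
  Position 4: 'c' vs 'e' => DIFFER
  Position 5: 'd' vs 'd' => same
  Position 6: 'b' vs 'd' => DIFFER
Positions that differ: 4

4


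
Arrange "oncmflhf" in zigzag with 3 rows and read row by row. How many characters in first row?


Zigzag "oncmflhf" into 3 rows:
Placing characters:
  'o' => row 0
  'n' => row 1
  'c' => row 2
  'm' => row 1
  'f' => row 0
  'l' => row 1
  'h' => row 2
  'f' => row 1
Rows:
  Row 0: "of"
  Row 1: "nmlf"
  Row 2: "ch"
First row length: 2

2


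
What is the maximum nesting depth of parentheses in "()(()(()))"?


Input: "()(()(()))"
Tracking depth:
  Position 0 '(': depth becomes 1
  Position 1 ')': depth becomes 0
  Position 2 '(': depth becomes 1
  Position 3 '(': depth becomes 2
  Position 4 ')': depth becomes 1
  Position 5 '(': depth becomes 2
  Position 6 '(': depth becomes 3
  Position 7 ')': depth becomes 2
  Position 8 ')': depth becomes 1
  Position 9 ')': depth becomes 0
Maximum depth reached: 3

3


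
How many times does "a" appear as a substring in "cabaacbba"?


Searching for "a" in "cabaacbba"
Scanning each position:
  Position 0: "c" => no
  Position 1: "a" => MATCH
  Position 2: "b" => no
  Position 3: "a" => MATCH
  Position 4: "a" => MATCH
  Position 5: "c" => no
  Position 6: "b" => no
  Position 7: "b" => no
  Position 8: "a" => MATCH
Total occurrences: 4

4


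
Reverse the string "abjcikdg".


Input: abjcikdg
Reading characters right to left:
  Position 7: 'g'
  Position 6: 'd'
  Position 5: 'k'
  Position 4: 'i'
  Position 3: 'c'
  Position 2: 'j'
  Position 1: 'b'
  Position 0: 'a'
Reversed: gdkicjba

gdkicjba


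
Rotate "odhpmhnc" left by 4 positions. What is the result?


Input: "odhpmhnc", rotate left by 4
First 4 characters: "odhp"
Remaining characters: "mhnc"
Concatenate remaining + first: "mhnc" + "odhp" = "mhncodhp"

mhncodhp


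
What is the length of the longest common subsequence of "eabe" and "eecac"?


LCS of "eabe" and "eecac"
DP table:
           e    e    c    a    c
      0    0    0    0    0    0
  e   0    1    1    1    1    1
  a   0    1    1    1    2    2
  b   0    1    1    1    2    2
  e   0    1    2    2    2    2
LCS length = dp[4][5] = 2

2


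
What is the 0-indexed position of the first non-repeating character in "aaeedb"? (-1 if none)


Input: aaeedb
Character frequencies:
  'a': 2
  'b': 1
  'd': 1
  'e': 2
Scanning left to right for freq == 1:
  Position 0 ('a'): freq=2, skip
  Position 1 ('a'): freq=2, skip
  Position 2 ('e'): freq=2, skip
  Position 3 ('e'): freq=2, skip
  Position 4 ('d'): unique! => answer = 4

4


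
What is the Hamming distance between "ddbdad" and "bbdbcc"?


Comparing "ddbdad" and "bbdbcc" position by position:
  Position 0: 'd' vs 'b' => differ
  Position 1: 'd' vs 'b' => differ
  Position 2: 'b' vs 'd' => differ
  Position 3: 'd' vs 'b' => differ
  Position 4: 'a' vs 'c' => differ
  Position 5: 'd' vs 'c' => differ
Total differences (Hamming distance): 6

6


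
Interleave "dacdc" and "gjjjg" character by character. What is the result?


Interleaving "dacdc" and "gjjjg":
  Position 0: 'd' from first, 'g' from second => "dg"
  Position 1: 'a' from first, 'j' from second => "aj"
  Position 2: 'c' from first, 'j' from second => "cj"
  Position 3: 'd' from first, 'j' from second => "dj"
  Position 4: 'c' from first, 'g' from second => "cg"
Result: dgajcjdjcg

dgajcjdjcg


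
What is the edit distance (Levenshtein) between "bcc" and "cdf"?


Computing edit distance: "bcc" -> "cdf"
DP table:
           c    d    f
      0    1    2    3
  b   1    1    2    3
  c   2    1    2    3
  c   3    2    2    3
Edit distance = dp[3][3] = 3

3


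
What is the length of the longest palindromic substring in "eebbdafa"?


Input: "eebbdafa"
Checking substrings for palindromes:
  [5:8] "afa" (len 3) => palindrome
  [0:2] "ee" (len 2) => palindrome
  [2:4] "bb" (len 2) => palindrome
Longest palindromic substring: "afa" with length 3

3


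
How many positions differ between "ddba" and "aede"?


Comparing "ddba" and "aede" position by position:
  Position 0: 'd' vs 'a' => DIFFER
  Position 1: 'd' vs 'e' => DIFFER
  Position 2: 'b' vs 'd' => DIFFER
  Position 3: 'a' vs 'e' => DIFFER
Positions that differ: 4

4


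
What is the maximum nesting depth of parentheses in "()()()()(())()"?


Input: "()()()()(())()"
Tracking depth:
  Position 0 '(': depth becomes 1
  Position 1 ')': depth becomes 0
  Position 2 '(': depth becomes 1
  Position 3 ')': depth becomes 0
  Position 4 '(': depth becomes 1
  Position 5 ')': depth becomes 0
  Position 6 '(': depth becomes 1
  Position 7 ')': depth becomes 0
  Position 8 '(': depth becomes 1
  Position 9 '(': depth becomes 2
  Position 10 ')': depth becomes 1
  Position 11 ')': depth becomes 0
  Position 12 '(': depth becomes 1
  Position 13 ')': depth becomes 0
Maximum depth reached: 2

2


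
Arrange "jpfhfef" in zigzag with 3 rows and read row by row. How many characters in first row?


Zigzag "jpfhfef" into 3 rows:
Placing characters:
  'j' => row 0
  'p' => row 1
  'f' => row 2
  'h' => row 1
  'f' => row 0
  'e' => row 1
  'f' => row 2
Rows:
  Row 0: "jf"
  Row 1: "phe"
  Row 2: "ff"
First row length: 2

2


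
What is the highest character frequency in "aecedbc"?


Input: aecedbc
Character counts:
  'a': 1
  'b': 1
  'c': 2
  'd': 1
  'e': 2
Maximum frequency: 2

2


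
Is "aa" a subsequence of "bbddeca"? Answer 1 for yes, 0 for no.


Check if "aa" is a subsequence of "bbddeca"
Greedy scan:
  Position 0 ('b'): no match needed
  Position 1 ('b'): no match needed
  Position 2 ('d'): no match needed
  Position 3 ('d'): no match needed
  Position 4 ('e'): no match needed
  Position 5 ('c'): no match needed
  Position 6 ('a'): matches sub[0] = 'a'
Only matched 1/2 characters => not a subsequence

0


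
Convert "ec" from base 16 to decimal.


Input: "ec" in base 16
Positional expansion:
  Digit 'e' (value 14) x 16^1 = 224
  Digit 'c' (value 12) x 16^0 = 12
Sum = 236

236


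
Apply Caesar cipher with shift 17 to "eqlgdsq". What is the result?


Caesar cipher: shift "eqlgdsq" by 17
  'e' (pos 4) + 17 = pos 21 = 'v'
  'q' (pos 16) + 17 = pos 7 = 'h'
  'l' (pos 11) + 17 = pos 2 = 'c'
  'g' (pos 6) + 17 = pos 23 = 'x'
  'd' (pos 3) + 17 = pos 20 = 'u'
  's' (pos 18) + 17 = pos 9 = 'j'
  'q' (pos 16) + 17 = pos 7 = 'h'
Result: vhcxujh

vhcxujh


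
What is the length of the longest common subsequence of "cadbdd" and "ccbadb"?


LCS of "cadbdd" and "ccbadb"
DP table:
           c    c    b    a    d    b
      0    0    0    0    0    0    0
  c   0    1    1    1    1    1    1
  a   0    1    1    1    2    2    2
  d   0    1    1    1    2    3    3
  b   0    1    1    2    2    3    4
  d   0    1    1    2    2    3    4
  d   0    1    1    2    2    3    4
LCS length = dp[6][6] = 4

4


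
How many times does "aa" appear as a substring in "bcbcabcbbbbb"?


Searching for "aa" in "bcbcabcbbbbb"
Scanning each position:
  Position 0: "bc" => no
  Position 1: "cb" => no
  Position 2: "bc" => no
  Position 3: "ca" => no
  Position 4: "ab" => no
  Position 5: "bc" => no
  Position 6: "cb" => no
  Position 7: "bb" => no
  Position 8: "bb" => no
  Position 9: "bb" => no
  Position 10: "bb" => no
Total occurrences: 0

0


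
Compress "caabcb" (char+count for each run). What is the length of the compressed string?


Input: caabcb
Runs:
  'c' x 1 => "c1"
  'a' x 2 => "a2"
  'b' x 1 => "b1"
  'c' x 1 => "c1"
  'b' x 1 => "b1"
Compressed: "c1a2b1c1b1"
Compressed length: 10

10


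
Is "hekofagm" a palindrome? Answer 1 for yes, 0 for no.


Input: hekofagm
Reversed: mgafokeh
  Compare pos 0 ('h') with pos 7 ('m'): MISMATCH
  Compare pos 1 ('e') with pos 6 ('g'): MISMATCH
  Compare pos 2 ('k') with pos 5 ('a'): MISMATCH
  Compare pos 3 ('o') with pos 4 ('f'): MISMATCH
Result: not a palindrome

0


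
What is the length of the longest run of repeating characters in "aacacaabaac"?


Input: "aacacaabaac"
Scanning for longest run:
  Position 1 ('a'): continues run of 'a', length=2
  Position 2 ('c'): new char, reset run to 1
  Position 3 ('a'): new char, reset run to 1
  Position 4 ('c'): new char, reset run to 1
  Position 5 ('a'): new char, reset run to 1
  Position 6 ('a'): continues run of 'a', length=2
  Position 7 ('b'): new char, reset run to 1
  Position 8 ('a'): new char, reset run to 1
  Position 9 ('a'): continues run of 'a', length=2
  Position 10 ('c'): new char, reset run to 1
Longest run: 'a' with length 2

2


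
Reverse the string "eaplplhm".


Input: eaplplhm
Reading characters right to left:
  Position 7: 'm'
  Position 6: 'h'
  Position 5: 'l'
  Position 4: 'p'
  Position 3: 'l'
  Position 2: 'p'
  Position 1: 'a'
  Position 0: 'e'
Reversed: mhlplpae

mhlplpae


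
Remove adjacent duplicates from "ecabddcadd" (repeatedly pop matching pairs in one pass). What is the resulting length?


Input: ecabddcadd
Stack-based adjacent duplicate removal:
  Read 'e': push. Stack: e
  Read 'c': push. Stack: ec
  Read 'a': push. Stack: eca
  Read 'b': push. Stack: ecab
  Read 'd': push. Stack: ecabd
  Read 'd': matches stack top 'd' => pop. Stack: ecab
  Read 'c': push. Stack: ecabc
  Read 'a': push. Stack: ecabca
  Read 'd': push. Stack: ecabcad
  Read 'd': matches stack top 'd' => pop. Stack: ecabca
Final stack: "ecabca" (length 6)

6


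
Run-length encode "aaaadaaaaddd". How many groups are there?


Input: aaaadaaaaddd
Scanning for consecutive runs:
  Group 1: 'a' x 4 (positions 0-3)
  Group 2: 'd' x 1 (positions 4-4)
  Group 3: 'a' x 4 (positions 5-8)
  Group 4: 'd' x 3 (positions 9-11)
Total groups: 4

4


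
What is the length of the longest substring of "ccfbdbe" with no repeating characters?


Input: "ccfbdbe"
Sliding window (track last position of each char):
  Position 0 ('c'): window [0,0] length 1 -- new best
  Position 1 ('c'): repeat (last at 0), move window start to 1
  Position 1 ('c'): window [1,1] length 1
  Position 2 ('f'): window [1,2] length 2 -- new best
  Position 3 ('b'): window [1,3] length 3 -- new best
  Position 4 ('d'): window [1,4] length 4 -- new best
  Position 5 ('b'): repeat (last at 3), move window start to 4
  Position 5 ('b'): window [4,5] length 2
  Position 6 ('e'): window [4,6] length 3
Longest substring with no repeats: "cfbd" with length 4

4


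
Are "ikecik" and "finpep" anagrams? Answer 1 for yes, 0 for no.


Strings: "ikecik", "finpep"
Sorted first:  ceiikk
Sorted second: efinpp
Differ at position 0: 'c' vs 'e' => not anagrams

0


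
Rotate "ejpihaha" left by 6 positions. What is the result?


Input: "ejpihaha", rotate left by 6
First 6 characters: "ejpiha"
Remaining characters: "ha"
Concatenate remaining + first: "ha" + "ejpiha" = "haejpiha"

haejpiha


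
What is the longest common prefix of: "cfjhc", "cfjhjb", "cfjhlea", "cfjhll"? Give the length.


Words: cfjhc, cfjhjb, cfjhlea, cfjhll
  Position 0: all 'c' => match
  Position 1: all 'f' => match
  Position 2: all 'j' => match
  Position 3: all 'h' => match
  Position 4: ('c', 'j', 'l', 'l') => mismatch, stop
LCP = "cfjh" (length 4)

4


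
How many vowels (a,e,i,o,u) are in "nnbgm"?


Input: nnbgm
Checking each character:
  'n' at position 0: consonant
  'n' at position 1: consonant
  'b' at position 2: consonant
  'g' at position 3: consonant
  'm' at position 4: consonant
Total vowels: 0

0


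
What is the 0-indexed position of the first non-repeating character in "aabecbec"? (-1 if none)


Input: aabecbec
Character frequencies:
  'a': 2
  'b': 2
  'c': 2
  'e': 2
Scanning left to right for freq == 1:
  Position 0 ('a'): freq=2, skip
  Position 1 ('a'): freq=2, skip
  Position 2 ('b'): freq=2, skip
  Position 3 ('e'): freq=2, skip
  Position 4 ('c'): freq=2, skip
  Position 5 ('b'): freq=2, skip
  Position 6 ('e'): freq=2, skip
  Position 7 ('c'): freq=2, skip
  No unique character found => answer = -1

-1


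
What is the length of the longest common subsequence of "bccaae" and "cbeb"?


LCS of "bccaae" and "cbeb"
DP table:
           c    b    e    b
      0    0    0    0    0
  b   0    0    1    1    1
  c   0    1    1    1    1
  c   0    1    1    1    1
  a   0    1    1    1    1
  a   0    1    1    1    1
  e   0    1    1    2    2
LCS length = dp[6][4] = 2

2


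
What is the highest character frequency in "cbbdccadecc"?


Input: cbbdccadecc
Character counts:
  'a': 1
  'b': 2
  'c': 5
  'd': 2
  'e': 1
Maximum frequency: 5

5


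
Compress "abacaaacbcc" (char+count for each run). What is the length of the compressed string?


Input: abacaaacbcc
Runs:
  'a' x 1 => "a1"
  'b' x 1 => "b1"
  'a' x 1 => "a1"
  'c' x 1 => "c1"
  'a' x 3 => "a3"
  'c' x 1 => "c1"
  'b' x 1 => "b1"
  'c' x 2 => "c2"
Compressed: "a1b1a1c1a3c1b1c2"
Compressed length: 16

16


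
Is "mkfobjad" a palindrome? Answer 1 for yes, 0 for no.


Input: mkfobjad
Reversed: dajbofkm
  Compare pos 0 ('m') with pos 7 ('d'): MISMATCH
  Compare pos 1 ('k') with pos 6 ('a'): MISMATCH
  Compare pos 2 ('f') with pos 5 ('j'): MISMATCH
  Compare pos 3 ('o') with pos 4 ('b'): MISMATCH
Result: not a palindrome

0


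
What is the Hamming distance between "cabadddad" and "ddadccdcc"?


Comparing "cabadddad" and "ddadccdcc" position by position:
  Position 0: 'c' vs 'd' => differ
  Position 1: 'a' vs 'd' => differ
  Position 2: 'b' vs 'a' => differ
  Position 3: 'a' vs 'd' => differ
  Position 4: 'd' vs 'c' => differ
  Position 5: 'd' vs 'c' => differ
  Position 6: 'd' vs 'd' => same
  Position 7: 'a' vs 'c' => differ
  Position 8: 'd' vs 'c' => differ
Total differences (Hamming distance): 8

8


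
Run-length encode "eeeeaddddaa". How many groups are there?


Input: eeeeaddddaa
Scanning for consecutive runs:
  Group 1: 'e' x 4 (positions 0-3)
  Group 2: 'a' x 1 (positions 4-4)
  Group 3: 'd' x 4 (positions 5-8)
  Group 4: 'a' x 2 (positions 9-10)
Total groups: 4

4


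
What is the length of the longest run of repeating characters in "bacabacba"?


Input: "bacabacba"
Scanning for longest run:
  Position 1 ('a'): new char, reset run to 1
  Position 2 ('c'): new char, reset run to 1
  Position 3 ('a'): new char, reset run to 1
  Position 4 ('b'): new char, reset run to 1
  Position 5 ('a'): new char, reset run to 1
  Position 6 ('c'): new char, reset run to 1
  Position 7 ('b'): new char, reset run to 1
  Position 8 ('a'): new char, reset run to 1
Longest run: 'b' with length 1

1


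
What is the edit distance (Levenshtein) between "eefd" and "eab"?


Computing edit distance: "eefd" -> "eab"
DP table:
           e    a    b
      0    1    2    3
  e   1    0    1    2
  e   2    1    1    2
  f   3    2    2    2
  d   4    3    3    3
Edit distance = dp[4][3] = 3

3


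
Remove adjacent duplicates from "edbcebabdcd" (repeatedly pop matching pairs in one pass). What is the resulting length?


Input: edbcebabdcd
Stack-based adjacent duplicate removal:
  Read 'e': push. Stack: e
  Read 'd': push. Stack: ed
  Read 'b': push. Stack: edb
  Read 'c': push. Stack: edbc
  Read 'e': push. Stack: edbce
  Read 'b': push. Stack: edbceb
  Read 'a': push. Stack: edbceba
  Read 'b': push. Stack: edbcebab
  Read 'd': push. Stack: edbcebabd
  Read 'c': push. Stack: edbcebabdc
  Read 'd': push. Stack: edbcebabdcd
Final stack: "edbcebabdcd" (length 11)

11


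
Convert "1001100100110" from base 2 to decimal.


Input: "1001100100110" in base 2
Positional expansion:
  Digit '1' (value 1) x 2^12 = 4096
  Digit '0' (value 0) x 2^11 = 0
  Digit '0' (value 0) x 2^10 = 0
  Digit '1' (value 1) x 2^9 = 512
  Digit '1' (value 1) x 2^8 = 256
  Digit '0' (value 0) x 2^7 = 0
  Digit '0' (value 0) x 2^6 = 0
  Digit '1' (value 1) x 2^5 = 32
  Digit '0' (value 0) x 2^4 = 0
  Digit '0' (value 0) x 2^3 = 0
  Digit '1' (value 1) x 2^2 = 4
  Digit '1' (value 1) x 2^1 = 2
  Digit '0' (value 0) x 2^0 = 0
Sum = 4902

4902


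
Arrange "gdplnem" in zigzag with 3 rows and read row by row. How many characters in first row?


Zigzag "gdplnem" into 3 rows:
Placing characters:
  'g' => row 0
  'd' => row 1
  'p' => row 2
  'l' => row 1
  'n' => row 0
  'e' => row 1
  'm' => row 2
Rows:
  Row 0: "gn"
  Row 1: "dle"
  Row 2: "pm"
First row length: 2

2


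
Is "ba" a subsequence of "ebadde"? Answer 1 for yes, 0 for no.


Check if "ba" is a subsequence of "ebadde"
Greedy scan:
  Position 0 ('e'): no match needed
  Position 1 ('b'): matches sub[0] = 'b'
  Position 2 ('a'): matches sub[1] = 'a'
  Position 3 ('d'): no match needed
  Position 4 ('d'): no match needed
  Position 5 ('e'): no match needed
All 2 characters matched => is a subsequence

1


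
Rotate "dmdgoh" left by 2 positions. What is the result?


Input: "dmdgoh", rotate left by 2
First 2 characters: "dm"
Remaining characters: "dgoh"
Concatenate remaining + first: "dgoh" + "dm" = "dgohdm"

dgohdm


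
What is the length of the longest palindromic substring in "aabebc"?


Input: "aabebc"
Checking substrings for palindromes:
  [2:5] "beb" (len 3) => palindrome
  [0:2] "aa" (len 2) => palindrome
Longest palindromic substring: "beb" with length 3

3


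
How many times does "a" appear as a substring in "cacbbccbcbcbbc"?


Searching for "a" in "cacbbccbcbcbbc"
Scanning each position:
  Position 0: "c" => no
  Position 1: "a" => MATCH
  Position 2: "c" => no
  Position 3: "b" => no
  Position 4: "b" => no
  Position 5: "c" => no
  Position 6: "c" => no
  Position 7: "b" => no
  Position 8: "c" => no
  Position 9: "b" => no
  Position 10: "c" => no
  Position 11: "b" => no
  Position 12: "b" => no
  Position 13: "c" => no
Total occurrences: 1

1


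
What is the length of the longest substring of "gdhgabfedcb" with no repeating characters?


Input: "gdhgabfedcb"
Sliding window (track last position of each char):
  Position 0 ('g'): window [0,0] length 1 -- new best
  Position 1 ('d'): window [0,1] length 2 -- new best
  Position 2 ('h'): window [0,2] length 3 -- new best
  Position 3 ('g'): repeat (last at 0), move window start to 1
  Position 3 ('g'): window [1,3] length 3
  Position 4 ('a'): window [1,4] length 4 -- new best
  Position 5 ('b'): window [1,5] length 5 -- new best
  Position 6 ('f'): window [1,6] length 6 -- new best
  Position 7 ('e'): window [1,7] length 7 -- new best
  Position 8 ('d'): repeat (last at 1), move window start to 2
  Position 8 ('d'): window [2,8] length 7
  Position 9 ('c'): window [2,9] length 8 -- new best
  Position 10 ('b'): repeat (last at 5), move window start to 6
  Position 10 ('b'): window [6,10] length 5
Longest substring with no repeats: "hgabfedc" with length 8

8


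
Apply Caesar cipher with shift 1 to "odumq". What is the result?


Caesar cipher: shift "odumq" by 1
  'o' (pos 14) + 1 = pos 15 = 'p'
  'd' (pos 3) + 1 = pos 4 = 'e'
  'u' (pos 20) + 1 = pos 21 = 'v'
  'm' (pos 12) + 1 = pos 13 = 'n'
  'q' (pos 16) + 1 = pos 17 = 'r'
Result: pevnr

pevnr


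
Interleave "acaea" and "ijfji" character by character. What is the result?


Interleaving "acaea" and "ijfji":
  Position 0: 'a' from first, 'i' from second => "ai"
  Position 1: 'c' from first, 'j' from second => "cj"
  Position 2: 'a' from first, 'f' from second => "af"
  Position 3: 'e' from first, 'j' from second => "ej"
  Position 4: 'a' from first, 'i' from second => "ai"
Result: aicjafejai

aicjafejai


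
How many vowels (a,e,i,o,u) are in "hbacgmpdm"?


Input: hbacgmpdm
Checking each character:
  'h' at position 0: consonant
  'b' at position 1: consonant
  'a' at position 2: vowel (running total: 1)
  'c' at position 3: consonant
  'g' at position 4: consonant
  'm' at position 5: consonant
  'p' at position 6: consonant
  'd' at position 7: consonant
  'm' at position 8: consonant
Total vowels: 1

1
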